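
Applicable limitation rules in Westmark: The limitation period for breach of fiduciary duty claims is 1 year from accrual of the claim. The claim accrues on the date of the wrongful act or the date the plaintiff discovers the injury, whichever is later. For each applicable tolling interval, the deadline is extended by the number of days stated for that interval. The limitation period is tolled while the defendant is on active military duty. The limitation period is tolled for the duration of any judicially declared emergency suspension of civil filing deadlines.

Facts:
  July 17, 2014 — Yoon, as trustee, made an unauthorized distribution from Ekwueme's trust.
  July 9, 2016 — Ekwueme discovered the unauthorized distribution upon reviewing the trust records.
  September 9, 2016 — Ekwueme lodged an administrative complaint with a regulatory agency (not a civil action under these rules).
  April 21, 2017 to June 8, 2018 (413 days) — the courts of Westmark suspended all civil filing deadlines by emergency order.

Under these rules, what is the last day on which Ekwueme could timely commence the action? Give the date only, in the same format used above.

The claim accrued on July 9, 2016 — the later of the July 17, 2014 act and the July 9, 2016 discovery.
The untolled deadline — 1 year after July 9, 2016 — is July 9, 2017.
The period was tolled for 413 days by the emergency suspension of filing deadlines (April 21, 2017 to June 8, 2018), pushing the deadline to August 26, 2018.
The other events in the timeline have no effect on the limitation period under the stated rules.

August 26, 2018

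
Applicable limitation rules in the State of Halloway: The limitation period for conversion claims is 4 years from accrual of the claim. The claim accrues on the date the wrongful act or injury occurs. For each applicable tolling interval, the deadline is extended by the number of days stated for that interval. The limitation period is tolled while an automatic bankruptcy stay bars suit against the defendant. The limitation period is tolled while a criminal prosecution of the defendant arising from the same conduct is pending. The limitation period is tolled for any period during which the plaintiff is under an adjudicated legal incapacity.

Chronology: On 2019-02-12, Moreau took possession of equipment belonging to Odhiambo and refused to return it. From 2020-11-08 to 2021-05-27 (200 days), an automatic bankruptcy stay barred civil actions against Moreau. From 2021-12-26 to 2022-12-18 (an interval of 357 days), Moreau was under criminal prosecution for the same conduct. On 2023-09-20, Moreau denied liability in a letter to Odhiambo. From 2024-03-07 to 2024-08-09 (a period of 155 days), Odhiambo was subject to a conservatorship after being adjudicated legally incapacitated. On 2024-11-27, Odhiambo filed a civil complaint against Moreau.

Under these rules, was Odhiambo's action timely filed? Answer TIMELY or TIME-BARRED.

The claim accrued on 2019-02-12, the date of the act.
The untolled deadline — 4 years after 2019-02-12 — is 2023-02-12.
The period was tolled for 200 days by the automatic bankruptcy stay (2020-11-08 to 2021-05-27), pushing the deadline to 2023-08-31.
The pending criminal prosecution from 2021-12-26 to 2022-12-18 tolled the period for 357 days, extending the deadline to 2024-08-22.
The period was tolled for 155 days by the plaintiff's legal incapacity (2024-03-07 to 2024-08-09), pushing the deadline to 2025-01-24.
The other events in the timeline have no effect on the limitation period under the stated rules.
Filing on 2024-11-27 beat the 2025-01-24 deadline — the action is timely.

TIMELY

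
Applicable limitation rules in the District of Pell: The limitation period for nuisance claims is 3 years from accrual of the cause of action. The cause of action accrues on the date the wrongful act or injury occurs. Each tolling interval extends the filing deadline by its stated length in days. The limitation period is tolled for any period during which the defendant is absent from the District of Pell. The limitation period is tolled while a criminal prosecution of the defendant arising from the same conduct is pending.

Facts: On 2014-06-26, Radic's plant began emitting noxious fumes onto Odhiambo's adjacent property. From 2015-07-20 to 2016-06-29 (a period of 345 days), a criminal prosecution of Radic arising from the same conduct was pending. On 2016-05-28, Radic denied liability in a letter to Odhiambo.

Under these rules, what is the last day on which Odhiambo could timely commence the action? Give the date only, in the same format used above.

The limitation period began to run on 2014-06-26.
Adding the 3 years base period to 2014-06-26 gives a deadline of 2017-06-26, before any tolling.
The period was tolled for 345 days by the pending criminal prosecution (2015-07-20 to 2016-06-29), pushing the deadline to 2018-06-06.
The other events in the timeline have no effect on the limitation period under the stated rules.

2018-06-06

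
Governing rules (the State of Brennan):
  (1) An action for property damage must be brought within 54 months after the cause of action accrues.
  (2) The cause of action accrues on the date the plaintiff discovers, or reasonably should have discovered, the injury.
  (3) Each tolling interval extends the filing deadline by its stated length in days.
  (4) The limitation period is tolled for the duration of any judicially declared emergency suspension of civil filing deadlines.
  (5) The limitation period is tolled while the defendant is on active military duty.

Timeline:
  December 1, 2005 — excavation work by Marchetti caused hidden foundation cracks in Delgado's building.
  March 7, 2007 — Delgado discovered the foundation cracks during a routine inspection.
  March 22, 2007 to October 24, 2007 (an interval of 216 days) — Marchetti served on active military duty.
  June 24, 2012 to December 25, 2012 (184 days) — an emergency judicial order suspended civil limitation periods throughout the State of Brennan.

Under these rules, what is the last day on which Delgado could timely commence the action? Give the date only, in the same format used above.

Accrual is tied to discovery, so the period began on March 7, 2007 rather than on December 1, 2005 when the act occurred.
Adding the 54 months base period to March 7, 2007 gives a deadline of September 7, 2011, before any tolling.
Because the defendant's active military service ran from March 22, 2007 to October 24, 2007, the deadline is extended by 216 days to April 10, 2012.
By the time the emergency suspension of filing deadlines began on June 24, 2012, the limitation period had already expired on April 10, 2012; that interval cannot revive it.

April 10, 2012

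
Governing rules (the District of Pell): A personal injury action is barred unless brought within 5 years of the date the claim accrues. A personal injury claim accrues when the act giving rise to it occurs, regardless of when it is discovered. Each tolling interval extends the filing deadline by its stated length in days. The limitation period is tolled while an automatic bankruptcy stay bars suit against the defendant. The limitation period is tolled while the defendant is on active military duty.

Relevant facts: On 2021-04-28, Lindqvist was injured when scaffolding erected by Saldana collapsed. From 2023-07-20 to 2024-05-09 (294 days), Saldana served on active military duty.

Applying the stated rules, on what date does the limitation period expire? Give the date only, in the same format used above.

The limitation period began to run on 2021-04-28.
Adding the 5 years base period to 2021-04-28 gives a deadline of 2026-04-28, before any tolling.
The defendant's active military service from 2023-07-20 to 2024-05-09 tolled the period for 294 days, extending the deadline to 2027-02-16.

2027-02-16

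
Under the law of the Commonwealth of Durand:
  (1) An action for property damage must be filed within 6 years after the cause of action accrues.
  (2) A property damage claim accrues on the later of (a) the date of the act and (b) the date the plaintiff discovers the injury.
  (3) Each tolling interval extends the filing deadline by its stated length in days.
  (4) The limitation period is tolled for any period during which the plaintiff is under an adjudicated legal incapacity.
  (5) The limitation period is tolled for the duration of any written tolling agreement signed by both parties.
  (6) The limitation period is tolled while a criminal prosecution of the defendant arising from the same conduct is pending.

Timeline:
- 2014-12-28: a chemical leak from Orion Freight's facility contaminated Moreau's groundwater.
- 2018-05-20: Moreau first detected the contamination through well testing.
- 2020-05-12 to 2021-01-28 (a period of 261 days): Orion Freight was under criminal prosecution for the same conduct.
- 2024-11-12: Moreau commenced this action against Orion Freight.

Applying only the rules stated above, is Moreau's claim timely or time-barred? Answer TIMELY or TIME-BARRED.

TIMELY

Taking the later of the act (2014-12-28) and discovery (2018-05-20), the claim accrued on 2018-05-20.
Adding the 6 years base period to 2018-05-20 gives a deadline of 2024-05-20, before any tolling.
Because the pending criminal prosecution ran from 2020-05-12 to 2021-01-28, the deadline is extended by 261 days to 2025-02-05.
The 2024-11-12 filing precedes the 2025-02-05 deadline; the claim is timely.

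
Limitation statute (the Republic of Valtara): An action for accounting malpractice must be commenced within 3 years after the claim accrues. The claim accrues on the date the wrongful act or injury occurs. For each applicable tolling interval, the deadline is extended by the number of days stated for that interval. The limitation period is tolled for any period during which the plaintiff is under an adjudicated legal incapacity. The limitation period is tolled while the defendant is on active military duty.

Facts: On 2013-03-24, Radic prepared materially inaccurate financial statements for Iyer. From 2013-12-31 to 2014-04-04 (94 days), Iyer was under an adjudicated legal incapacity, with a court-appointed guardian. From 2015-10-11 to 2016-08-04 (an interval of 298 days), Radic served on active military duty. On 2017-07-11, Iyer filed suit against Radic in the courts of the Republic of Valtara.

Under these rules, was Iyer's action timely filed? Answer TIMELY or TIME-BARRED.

The claim accrued on 2013-03-24, the date of the act.
The untolled deadline — 3 years after 2013-03-24 — is 2016-03-24.
The period was tolled for 94 days by the plaintiff's legal incapacity (2013-12-31 to 2014-04-04), pushing the deadline to 2016-06-26.
The defendant's active military service from 2015-10-11 to 2016-08-04 tolled the period for 298 days, extending the deadline to 2017-04-20.
Iyer filed on 2017-07-11, after the 2017-04-20 deadline, so the action is time-barred.

TIME-BARRED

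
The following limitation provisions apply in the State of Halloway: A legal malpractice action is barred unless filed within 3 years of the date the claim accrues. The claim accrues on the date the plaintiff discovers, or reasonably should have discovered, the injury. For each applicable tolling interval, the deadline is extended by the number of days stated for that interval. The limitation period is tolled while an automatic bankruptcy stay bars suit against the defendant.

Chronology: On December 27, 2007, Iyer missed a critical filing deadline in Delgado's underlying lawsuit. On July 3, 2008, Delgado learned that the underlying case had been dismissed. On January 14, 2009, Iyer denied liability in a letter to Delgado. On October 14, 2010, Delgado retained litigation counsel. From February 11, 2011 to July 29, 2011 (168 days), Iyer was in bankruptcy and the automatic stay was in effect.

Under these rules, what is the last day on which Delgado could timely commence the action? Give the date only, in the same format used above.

The claim did not accrue until Delgado discovered the injury on July 3, 2008; the December 27, 2007 act date does not start the clock under the stated rule.
The untolled deadline — 3 years after July 3, 2008 — is July 3, 2011.
Because the automatic bankruptcy stay ran from February 11, 2011 to July 29, 2011, the deadline is extended by 168 days to December 18, 2011.
None of the other events listed affects the running of the period under the stated rules.

December 18, 2011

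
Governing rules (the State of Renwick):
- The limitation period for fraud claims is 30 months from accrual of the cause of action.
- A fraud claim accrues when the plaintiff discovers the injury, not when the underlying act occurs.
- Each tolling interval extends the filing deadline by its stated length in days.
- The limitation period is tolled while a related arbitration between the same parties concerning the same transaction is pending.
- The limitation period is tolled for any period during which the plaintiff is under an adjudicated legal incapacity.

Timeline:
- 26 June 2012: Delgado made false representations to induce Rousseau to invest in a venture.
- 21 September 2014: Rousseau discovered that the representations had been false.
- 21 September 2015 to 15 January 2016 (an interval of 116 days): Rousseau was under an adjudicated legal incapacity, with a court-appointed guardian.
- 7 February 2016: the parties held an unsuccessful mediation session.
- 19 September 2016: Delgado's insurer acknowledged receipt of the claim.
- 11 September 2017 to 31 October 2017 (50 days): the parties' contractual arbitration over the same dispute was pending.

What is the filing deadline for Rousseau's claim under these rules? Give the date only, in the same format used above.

15 July 2017

The claim did not accrue until Rousseau discovered the injury on 21 September 2014; the 26 June 2012 act date does not start the clock under the stated rule.
The untolled deadline — 30 months after 21 September 2014 — is 21 March 2017.
Because the plaintiff's legal incapacity ran from 21 September 2015 to 15 January 2016, the deadline is extended by 116 days to 15 July 2017.
By the time the pending related arbitration began on 11 September 2017, the limitation period had already expired on 15 July 2017; that interval cannot revive it.
The other events in the timeline have no effect on the limitation period under the stated rules.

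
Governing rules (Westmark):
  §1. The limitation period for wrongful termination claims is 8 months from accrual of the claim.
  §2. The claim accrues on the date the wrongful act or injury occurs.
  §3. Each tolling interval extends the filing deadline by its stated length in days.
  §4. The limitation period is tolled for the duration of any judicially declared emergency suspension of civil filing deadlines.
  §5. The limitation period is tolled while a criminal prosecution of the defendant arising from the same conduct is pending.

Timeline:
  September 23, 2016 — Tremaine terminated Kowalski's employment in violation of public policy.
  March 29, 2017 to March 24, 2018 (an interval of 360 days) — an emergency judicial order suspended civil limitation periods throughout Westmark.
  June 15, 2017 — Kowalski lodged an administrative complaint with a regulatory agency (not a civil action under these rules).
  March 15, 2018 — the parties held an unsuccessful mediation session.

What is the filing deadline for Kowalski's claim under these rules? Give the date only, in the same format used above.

May 18, 2018

The limitation period began to run on September 23, 2016.
The untolled deadline — 8 months after September 23, 2016 — is May 23, 2017.
Because the emergency suspension of filing deadlines ran from March 29, 2017 to March 24, 2018, the deadline is extended by 360 days to May 18, 2018.
The other events in the timeline have no effect on the limitation period under the stated rules.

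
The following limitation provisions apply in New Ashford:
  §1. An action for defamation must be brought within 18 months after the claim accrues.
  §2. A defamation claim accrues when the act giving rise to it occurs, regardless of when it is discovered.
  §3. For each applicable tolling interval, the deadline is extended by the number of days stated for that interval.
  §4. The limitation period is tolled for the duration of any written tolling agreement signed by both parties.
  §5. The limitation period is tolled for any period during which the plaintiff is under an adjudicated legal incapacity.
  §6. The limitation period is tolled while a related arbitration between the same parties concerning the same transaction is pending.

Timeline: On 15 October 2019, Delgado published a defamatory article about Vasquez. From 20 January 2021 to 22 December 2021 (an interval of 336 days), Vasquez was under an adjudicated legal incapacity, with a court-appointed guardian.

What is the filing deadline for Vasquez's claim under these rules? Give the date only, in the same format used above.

17 March 2022

The claim accrued on 15 October 2019, the date of the act.
18 months from 15 October 2019 is 15 April 2021.
Because the plaintiff's legal incapacity ran from 20 January 2021 to 22 December 2021, the deadline is extended by 336 days to 17 March 2022.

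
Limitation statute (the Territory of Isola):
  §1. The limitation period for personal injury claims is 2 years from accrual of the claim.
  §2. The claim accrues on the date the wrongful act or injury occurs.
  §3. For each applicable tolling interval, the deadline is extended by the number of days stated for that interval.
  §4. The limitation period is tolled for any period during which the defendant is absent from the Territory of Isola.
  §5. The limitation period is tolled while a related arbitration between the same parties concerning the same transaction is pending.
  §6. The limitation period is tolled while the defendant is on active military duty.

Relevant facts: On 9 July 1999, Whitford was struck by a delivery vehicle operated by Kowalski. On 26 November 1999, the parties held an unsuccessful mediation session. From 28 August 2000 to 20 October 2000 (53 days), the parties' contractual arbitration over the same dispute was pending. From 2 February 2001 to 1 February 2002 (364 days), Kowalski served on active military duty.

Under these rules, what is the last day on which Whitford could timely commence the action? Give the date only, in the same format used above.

The limitation period began to run on 9 July 1999.
Adding the 2 years base period to 9 July 1999 gives a deadline of 9 July 2001, before any tolling.
The pending related arbitration from 28 August 2000 to 20 October 2000 tolled the period for 53 days, extending the deadline to 31 August 2001.
The defendant's active military service from 2 February 2001 to 1 February 2002 tolled the period for 364 days, extending the deadline to 30 August 2002.
The other events in the timeline have no effect on the limitation period under the stated rules.

30 August 2002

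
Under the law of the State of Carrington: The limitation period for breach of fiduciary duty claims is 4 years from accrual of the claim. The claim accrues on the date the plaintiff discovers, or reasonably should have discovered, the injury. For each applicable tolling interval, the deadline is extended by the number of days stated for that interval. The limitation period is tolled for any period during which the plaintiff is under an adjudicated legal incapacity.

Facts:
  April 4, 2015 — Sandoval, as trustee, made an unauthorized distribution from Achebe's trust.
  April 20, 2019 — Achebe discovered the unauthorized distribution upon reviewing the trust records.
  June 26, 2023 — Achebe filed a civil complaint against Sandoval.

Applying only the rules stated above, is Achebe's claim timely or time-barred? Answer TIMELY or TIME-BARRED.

TIME-BARRED

Accrual is tied to discovery, so the period began on April 20, 2019 rather than on April 4, 2015 when the act occurred.
The untolled deadline — 4 years after April 20, 2019 — is April 20, 2023.
The June 26, 2023 filing falls after the April 20, 2023 deadline; the claim is time-barred.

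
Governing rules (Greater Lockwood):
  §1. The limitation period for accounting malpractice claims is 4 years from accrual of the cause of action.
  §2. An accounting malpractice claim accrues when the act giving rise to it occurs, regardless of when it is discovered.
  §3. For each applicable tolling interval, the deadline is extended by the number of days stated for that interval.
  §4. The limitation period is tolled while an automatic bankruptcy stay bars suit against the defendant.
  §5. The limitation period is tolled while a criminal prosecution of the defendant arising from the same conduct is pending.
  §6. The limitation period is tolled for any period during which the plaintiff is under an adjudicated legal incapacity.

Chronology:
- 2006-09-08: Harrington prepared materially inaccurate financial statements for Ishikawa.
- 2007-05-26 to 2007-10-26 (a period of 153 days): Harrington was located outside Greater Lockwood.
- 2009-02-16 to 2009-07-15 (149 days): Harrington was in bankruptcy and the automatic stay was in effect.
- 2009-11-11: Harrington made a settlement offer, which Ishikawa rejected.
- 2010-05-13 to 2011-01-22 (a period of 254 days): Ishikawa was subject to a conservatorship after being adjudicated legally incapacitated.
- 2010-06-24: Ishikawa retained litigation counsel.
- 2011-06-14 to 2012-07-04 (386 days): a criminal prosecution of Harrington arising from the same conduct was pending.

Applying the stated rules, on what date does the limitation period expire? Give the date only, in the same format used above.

The cause of action accrued on 2006-09-08, the date of the act.
The untolled deadline — 4 years after 2006-09-08 — is 2010-09-08.
Because the automatic bankruptcy stay ran from 2009-02-16 to 2009-07-15, the deadline is extended by 149 days to 2011-02-04.
The plaintiff's legal incapacity from 2010-05-13 to 2011-01-22 tolled the period for 254 days, extending the deadline to 2011-10-16.
Because the pending criminal prosecution ran from 2011-06-14 to 2012-07-04, the deadline is extended by 386 days to 2012-11-05.
Although the defendant's absence ran from 2007-05-26 to 2007-10-26, the stated rules do not make that a tolling event, so it is disregarded.
None of the other events listed affects the running of the period under the stated rules.

2012-11-05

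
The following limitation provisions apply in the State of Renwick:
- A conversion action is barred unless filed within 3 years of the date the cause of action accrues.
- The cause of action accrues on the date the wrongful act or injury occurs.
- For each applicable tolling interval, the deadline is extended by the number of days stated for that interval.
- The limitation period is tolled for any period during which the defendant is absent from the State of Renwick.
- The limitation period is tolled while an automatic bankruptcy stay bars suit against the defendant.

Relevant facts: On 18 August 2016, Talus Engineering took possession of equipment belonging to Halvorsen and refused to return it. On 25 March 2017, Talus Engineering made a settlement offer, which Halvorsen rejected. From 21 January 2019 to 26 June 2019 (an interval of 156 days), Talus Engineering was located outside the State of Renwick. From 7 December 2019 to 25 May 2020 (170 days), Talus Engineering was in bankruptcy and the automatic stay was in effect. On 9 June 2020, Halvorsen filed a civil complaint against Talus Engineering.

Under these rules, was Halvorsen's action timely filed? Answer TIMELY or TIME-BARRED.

The claim accrued on 18 August 2016, when the wrongful act occurred.
The untolled deadline — 3 years after 18 August 2016 — is 18 August 2019.
The defendant's absence from the jurisdiction from 21 January 2019 to 26 June 2019 tolled the period for 156 days, extending the deadline to 21 January 2020.
The automatic bankruptcy stay from 7 December 2019 to 25 May 2020 tolled the period for 170 days, extending the deadline to 9 July 2020.
Nothing else in the chronology tolls or restarts the period.
Filing on 9 June 2020 beat the 9 July 2020 deadline — the action is timely.

TIMELY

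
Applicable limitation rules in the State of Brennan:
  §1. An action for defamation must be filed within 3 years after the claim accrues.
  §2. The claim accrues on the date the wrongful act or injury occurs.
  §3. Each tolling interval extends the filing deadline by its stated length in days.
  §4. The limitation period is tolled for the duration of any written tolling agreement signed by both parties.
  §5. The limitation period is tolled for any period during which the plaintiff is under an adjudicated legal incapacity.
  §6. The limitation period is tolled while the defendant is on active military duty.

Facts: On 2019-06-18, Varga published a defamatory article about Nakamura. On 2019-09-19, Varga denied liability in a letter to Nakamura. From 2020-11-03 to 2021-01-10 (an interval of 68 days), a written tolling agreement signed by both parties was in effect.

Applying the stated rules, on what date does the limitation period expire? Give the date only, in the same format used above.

The claim accrued on 2019-06-18, the date of the act.
Adding the 3 years base period to 2019-06-18 gives a deadline of 2022-06-18, before any tolling.
Because the written tolling agreement ran from 2020-11-03 to 2021-01-10, the deadline is extended by 68 days to 2022-08-25.
The other events in the timeline have no effect on the limitation period under the stated rules.

2022-08-25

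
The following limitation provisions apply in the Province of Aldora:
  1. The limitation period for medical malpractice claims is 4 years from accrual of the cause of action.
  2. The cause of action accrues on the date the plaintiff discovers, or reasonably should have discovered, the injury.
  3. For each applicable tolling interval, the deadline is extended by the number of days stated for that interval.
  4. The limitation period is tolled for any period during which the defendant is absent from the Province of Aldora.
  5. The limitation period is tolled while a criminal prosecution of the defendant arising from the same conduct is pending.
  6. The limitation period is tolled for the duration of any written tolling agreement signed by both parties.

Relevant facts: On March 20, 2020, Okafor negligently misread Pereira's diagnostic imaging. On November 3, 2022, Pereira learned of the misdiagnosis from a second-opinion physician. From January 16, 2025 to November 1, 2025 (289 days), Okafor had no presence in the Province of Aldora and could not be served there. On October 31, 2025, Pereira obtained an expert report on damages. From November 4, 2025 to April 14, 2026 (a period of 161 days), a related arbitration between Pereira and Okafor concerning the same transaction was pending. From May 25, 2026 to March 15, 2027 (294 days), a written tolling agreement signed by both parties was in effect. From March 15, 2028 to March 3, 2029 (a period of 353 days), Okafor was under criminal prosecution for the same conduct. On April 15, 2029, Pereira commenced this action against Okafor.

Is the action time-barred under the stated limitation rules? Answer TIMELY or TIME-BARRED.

TIMELY

Under the discovery rule, the claim accrued on November 3, 2022, when Pereira discovered the injury — not on the March 20, 2020 date of the underlying act.
Adding the 4 years base period to November 3, 2022 gives a deadline of November 3, 2026, before any tolling.
The period was tolled for 289 days by the defendant's absence from the jurisdiction (January 16, 2025 to November 1, 2025), pushing the deadline to August 19, 2027.
Because the written tolling agreement ran from May 25, 2026 to March 15, 2027, the deadline is extended by 294 days to June 8, 2028.
Because the pending criminal prosecution ran from March 15, 2028 to March 3, 2029, the deadline is extended by 353 days to May 27, 2029.
The pending related arbitration from November 4, 2025 to April 14, 2026 does not toll the period, because no stated rule makes a pending arbitration a tolling event.
None of the other events listed affects the running of the period under the stated rules.
The April 15, 2029 filing precedes the May 27, 2029 deadline; the claim is timely.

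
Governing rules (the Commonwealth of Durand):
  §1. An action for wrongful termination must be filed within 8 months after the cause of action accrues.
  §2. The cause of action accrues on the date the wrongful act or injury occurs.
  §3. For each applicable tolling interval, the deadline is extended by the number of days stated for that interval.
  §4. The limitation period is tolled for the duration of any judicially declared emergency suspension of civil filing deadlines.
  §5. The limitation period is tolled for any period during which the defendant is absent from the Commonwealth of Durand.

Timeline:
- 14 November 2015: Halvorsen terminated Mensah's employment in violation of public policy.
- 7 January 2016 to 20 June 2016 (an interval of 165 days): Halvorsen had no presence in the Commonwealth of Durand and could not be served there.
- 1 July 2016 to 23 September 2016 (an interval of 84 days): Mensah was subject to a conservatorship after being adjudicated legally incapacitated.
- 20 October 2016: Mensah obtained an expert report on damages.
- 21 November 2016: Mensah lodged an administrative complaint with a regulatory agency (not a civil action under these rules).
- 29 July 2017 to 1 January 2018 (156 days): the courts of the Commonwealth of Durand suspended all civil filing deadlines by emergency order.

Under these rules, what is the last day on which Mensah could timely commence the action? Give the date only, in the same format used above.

The limitation period began to run on 14 November 2015.
The untolled deadline — 8 months after 14 November 2015 — is 14 July 2016.
The defendant's absence from the jurisdiction from 7 January 2016 to 20 June 2016 tolled the period for 165 days, extending the deadline to 26 December 2016.
The emergency suspension of filing deadlines starting 29 July 2017 came too late — the period had run on 26 December 2016 — and so does not extend the deadline.
Although the plaintiff's incapacity ran from 1 July 2016 to 23 September 2016, the stated rules do not make that a tolling event, so it is disregarded.
Nothing else in the chronology tolls or restarts the period.

26 December 2016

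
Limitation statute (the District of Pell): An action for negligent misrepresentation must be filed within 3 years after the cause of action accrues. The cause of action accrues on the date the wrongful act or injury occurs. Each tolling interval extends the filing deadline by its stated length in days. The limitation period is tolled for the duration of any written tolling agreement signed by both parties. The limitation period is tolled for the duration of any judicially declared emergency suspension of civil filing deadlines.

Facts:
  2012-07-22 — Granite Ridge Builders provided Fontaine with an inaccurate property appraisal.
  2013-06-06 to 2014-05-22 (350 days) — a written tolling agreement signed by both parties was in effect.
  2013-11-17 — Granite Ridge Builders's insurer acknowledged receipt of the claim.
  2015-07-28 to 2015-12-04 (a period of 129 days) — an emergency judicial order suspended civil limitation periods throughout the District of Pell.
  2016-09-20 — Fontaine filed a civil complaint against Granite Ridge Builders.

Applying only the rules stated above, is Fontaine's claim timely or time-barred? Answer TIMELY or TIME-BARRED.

The limitation period began to run on 2012-07-22.
3 years from 2012-07-22 is 2015-07-22.
The written tolling agreement from 2013-06-06 to 2014-05-22 tolled the period for 350 days, extending the deadline to 2016-07-06.
The emergency suspension of filing deadlines from 2015-07-28 to 2015-12-04 tolled the period for 129 days, extending the deadline to 2016-11-12.
None of the other events listed affects the running of the period under the stated rules.
Filing on 2016-09-20 beat the 2016-11-12 deadline — the action is timely.

TIMELY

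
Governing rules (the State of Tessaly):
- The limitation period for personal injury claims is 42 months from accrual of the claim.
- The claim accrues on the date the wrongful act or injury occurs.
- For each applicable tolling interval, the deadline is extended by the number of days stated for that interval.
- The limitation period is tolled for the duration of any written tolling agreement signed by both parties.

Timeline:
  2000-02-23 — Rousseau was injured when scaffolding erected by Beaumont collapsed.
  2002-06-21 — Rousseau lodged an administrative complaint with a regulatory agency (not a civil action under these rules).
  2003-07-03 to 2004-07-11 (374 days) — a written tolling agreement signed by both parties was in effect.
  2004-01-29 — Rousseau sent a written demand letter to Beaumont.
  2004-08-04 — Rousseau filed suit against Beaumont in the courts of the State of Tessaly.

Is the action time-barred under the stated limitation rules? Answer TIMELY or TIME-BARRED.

The limitation period began to run on 2000-02-23.
The untolled deadline — 42 months after 2000-02-23 — is 2003-08-23.
The written tolling agreement from 2003-07-03 to 2004-07-11 tolled the period for 374 days, extending the deadline to 2004-08-31.
None of the other events listed affects the running of the period under the stated rules.
Rousseau filed on 2004-08-04, before the 2004-08-31 deadline, so the action is timely.

TIMELY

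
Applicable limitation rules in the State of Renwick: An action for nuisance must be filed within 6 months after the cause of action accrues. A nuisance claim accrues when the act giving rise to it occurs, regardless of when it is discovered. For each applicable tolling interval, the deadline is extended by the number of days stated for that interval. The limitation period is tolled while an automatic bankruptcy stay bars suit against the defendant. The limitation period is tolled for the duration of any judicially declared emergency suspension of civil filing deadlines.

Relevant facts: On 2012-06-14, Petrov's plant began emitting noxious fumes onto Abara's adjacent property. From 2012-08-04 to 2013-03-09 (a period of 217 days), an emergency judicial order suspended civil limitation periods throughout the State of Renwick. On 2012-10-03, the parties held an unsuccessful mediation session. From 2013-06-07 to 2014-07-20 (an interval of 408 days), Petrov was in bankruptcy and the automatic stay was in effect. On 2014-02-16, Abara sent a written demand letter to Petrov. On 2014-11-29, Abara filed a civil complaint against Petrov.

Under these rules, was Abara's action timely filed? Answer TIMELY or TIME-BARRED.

The limitation period began to run on 2012-06-14.
6 months from 2012-06-14 is 2012-12-14.
The emergency suspension of filing deadlines from 2012-08-04 to 2013-03-09 tolled the period for 217 days, extending the deadline to 2013-07-19.
The period was tolled for 408 days by the automatic bankruptcy stay (2013-06-07 to 2014-07-20), pushing the deadline to 2014-08-31.
None of the other events listed affects the running of the period under the stated rules.
Abara filed on 2014-11-29, after the 2014-08-31 deadline, so the action is time-barred.

TIME-BARRED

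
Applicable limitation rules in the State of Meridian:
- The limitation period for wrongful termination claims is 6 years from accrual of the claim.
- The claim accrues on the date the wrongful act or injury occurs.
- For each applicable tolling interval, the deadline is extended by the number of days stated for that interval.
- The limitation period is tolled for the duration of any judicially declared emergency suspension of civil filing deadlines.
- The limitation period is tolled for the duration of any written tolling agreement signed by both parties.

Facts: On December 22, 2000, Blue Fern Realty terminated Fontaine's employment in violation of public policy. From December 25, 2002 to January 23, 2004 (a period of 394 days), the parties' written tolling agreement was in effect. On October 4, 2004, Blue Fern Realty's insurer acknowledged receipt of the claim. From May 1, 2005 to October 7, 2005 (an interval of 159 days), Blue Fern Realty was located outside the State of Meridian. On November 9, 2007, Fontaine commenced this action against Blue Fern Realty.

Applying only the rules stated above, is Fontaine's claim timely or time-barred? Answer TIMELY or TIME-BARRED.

The limitation period began to run on December 22, 2000.
The untolled deadline — 6 years after December 22, 2000 — is December 22, 2006.
Because the written tolling agreement ran from December 25, 2002 to January 23, 2004, the deadline is extended by 394 days to January 20, 2008.
No stated provision tolls the period for the defendant's absence, so the interval from May 1, 2005 to October 7, 2005 has no effect on the deadline.
None of the other events listed affects the running of the period under the stated rules.
Fontaine filed on November 9, 2007, before the January 20, 2008 deadline, so the action is timely.

TIMELY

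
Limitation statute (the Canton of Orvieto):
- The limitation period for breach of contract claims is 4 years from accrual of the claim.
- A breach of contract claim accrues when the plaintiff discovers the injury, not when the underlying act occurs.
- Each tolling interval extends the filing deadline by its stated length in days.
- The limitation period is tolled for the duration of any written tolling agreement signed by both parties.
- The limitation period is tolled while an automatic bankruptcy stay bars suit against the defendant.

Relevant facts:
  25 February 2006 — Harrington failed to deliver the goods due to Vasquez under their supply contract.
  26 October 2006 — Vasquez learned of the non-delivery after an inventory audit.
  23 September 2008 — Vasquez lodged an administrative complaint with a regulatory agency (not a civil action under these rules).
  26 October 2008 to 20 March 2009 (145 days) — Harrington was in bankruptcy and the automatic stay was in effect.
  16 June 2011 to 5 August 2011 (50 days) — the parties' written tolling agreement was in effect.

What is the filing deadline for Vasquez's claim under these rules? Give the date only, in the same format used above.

Under the discovery rule, the claim accrued on 26 October 2006, when Vasquez discovered the injury — not on the 25 February 2006 date of the underlying act.
4 years from 26 October 2006 is 26 October 2010.
The automatic bankruptcy stay from 26 October 2008 to 20 March 2009 tolled the period for 145 days, extending the deadline to 20 March 2011.
The written tolling agreement starting 16 June 2011 came too late — the period had run on 20 March 2011 — and so does not extend the deadline.
None of the other events listed affects the running of the period under the stated rules.

20 March 2011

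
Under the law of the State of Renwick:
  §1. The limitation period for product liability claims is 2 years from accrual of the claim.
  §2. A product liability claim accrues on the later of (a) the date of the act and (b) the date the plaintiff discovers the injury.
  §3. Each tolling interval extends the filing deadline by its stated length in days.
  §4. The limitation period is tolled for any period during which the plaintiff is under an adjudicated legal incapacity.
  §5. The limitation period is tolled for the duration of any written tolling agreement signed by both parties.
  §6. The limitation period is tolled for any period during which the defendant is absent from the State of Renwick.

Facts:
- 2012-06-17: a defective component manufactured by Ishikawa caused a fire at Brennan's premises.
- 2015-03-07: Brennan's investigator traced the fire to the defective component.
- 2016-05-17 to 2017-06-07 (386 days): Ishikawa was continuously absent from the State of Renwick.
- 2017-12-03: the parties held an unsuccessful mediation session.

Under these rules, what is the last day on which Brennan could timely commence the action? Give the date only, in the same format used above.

2018-03-28

Because discovery on 2015-03-07 post-dates the 2012-06-17 act, accrual under the later-of rule falls on 2015-03-07.
Adding the 2 years base period to 2015-03-07 gives a deadline of 2017-03-07, before any tolling.
Because the defendant's absence from the jurisdiction ran from 2016-05-17 to 2017-06-07, the deadline is extended by 386 days to 2018-03-28.
The other events in the timeline have no effect on the limitation period under the stated rules.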